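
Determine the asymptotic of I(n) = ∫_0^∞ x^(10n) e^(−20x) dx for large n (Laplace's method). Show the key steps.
I(n) ~ (sqrt(2π·10n) / 20) · (10n/(20e))^(10n)

Write the integrand as exp(10n ln x − 20x) and set f(x) = 10n ln x − 20x. Then f'(x) = 10n/x − 20 = 0 at x* = 10n/20, and f''(x*) = −10n/x*^2 = −20^2/(10n). Laplace's method (interior maximum) gives
  I(n) ~ e^(f(x*)) · sqrt(2π / |f''(x*)|)
        = exp(10n ln(10n/20) − 10n) · sqrt(2π · 10n / 20^2)
        = (10n/20)^(10n) e^(−10n) · sqrt(2π·10n) / 20
        = (sqrt(2π·10n) / 20) · (10n/(20e))^(10n).
This matches Γ(10n+1)/20^(10n+1) with Stirling applied to Γ.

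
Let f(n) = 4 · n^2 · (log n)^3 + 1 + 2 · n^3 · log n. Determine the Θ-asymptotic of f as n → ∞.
f(n) ∈ Θ(n^3 · log n)

Compare the terms by growth order. For large n, n^a · (log n)^b dominates n^a' · (log n)^b' iff a > a', or (a = a' and b > b'). Ranking the 3 terms shows the dominant one is 2 · n^3 · log n. Hence f(n) ∈ Θ(n^3 · log n).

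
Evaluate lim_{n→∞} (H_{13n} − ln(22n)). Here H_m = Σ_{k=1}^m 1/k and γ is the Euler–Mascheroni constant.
lim = ln(13/22) + γ

By Euler-Maclaurin, H_m = ln m + γ + O(1/m). So
  H_{13n} − ln(22n) = ln(13n) + γ − ln(22n) + O(1/n)
                       = ln(13/22) + γ + O(1/n).
Hence the limit is ln(13/22) + γ.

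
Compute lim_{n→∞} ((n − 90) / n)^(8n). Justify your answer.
lim = e^(−720)

Rewrite as (1 − 90/n)^(8n). By the standard limit (1 + x/n)^n → e^x, we have (1 − 90/n)^n → e^(−90), and raising to the 8th power gives e^(−720).
More precisely, ln[(1 − 90/n)^(8n)] = 8n · ln(1 − 90/n) = 8n · (-90/n + O(1/n^2)) = -720 + O(1/n) → -720.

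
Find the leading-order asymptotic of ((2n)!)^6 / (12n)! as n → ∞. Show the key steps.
((2n)!)^6/(12n)! ~ ((2π·2n)^(5/2) / sqrt(6)) · 6^(−6·2n)  →  0

Write N = 2n. Stirling: N! ~ sqrt(2π N)(N/e)^N and (6N)! ~ sqrt(2π·6N)·(6N/e)^(6N).
  (N!)^6/(6N)! ~ (2π N)^(6/2) (N/e)^(6N) / [sqrt(2π·6N) (6N/e)^(6N)]
     = (2π N)^(6/2) / sqrt(2π·6N) · (N/(6N))^(6N)
     = (2π N)^((6−1)/2) / sqrt(6) · 6^(−6N).
Since 6^6 > 1, the factor 6^(−6N) decays exponentially, so the ratio → 0. Substituting N = 2n gives the stated form.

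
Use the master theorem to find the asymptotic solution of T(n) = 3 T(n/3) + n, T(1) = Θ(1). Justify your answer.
T(n) = Θ(n log n)

log_3 3 = 1, and f(n) = n = Θ(n^(log_3 3)). This is Case 2 of the master theorem: T(n) = Θ(f(n) · log n) = Θ(n log n).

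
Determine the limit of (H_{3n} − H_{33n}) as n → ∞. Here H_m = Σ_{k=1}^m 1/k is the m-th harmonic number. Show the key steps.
lim = ln(3/33) = −ln 11

Euler-Maclaurin gives H_m = ln m + γ + 1/(2m) + O(1/m^2). The γ and O(1/m) terms cancel in the difference:
  H_{3n} − H_{33n} = ln(3n) − ln(33n) + O(1/n) = ln(3/33) + O(1/n).
Hence the limit is ln(3/33) = −ln 11.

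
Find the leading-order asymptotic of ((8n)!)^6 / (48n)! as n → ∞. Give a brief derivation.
((8n)!)^6/(48n)! ~ ((2π·8n)^(5/2) / sqrt(6)) · 6^(−6·8n)  →  0

Write N = 8n. Stirling: N! ~ sqrt(2π N)(N/e)^N and (6N)! ~ sqrt(2π·6N)·(6N/e)^(6N).
  (N!)^6/(6N)! ~ (2π N)^(6/2) (N/e)^(6N) / [sqrt(2π·6N) (6N/e)^(6N)]
     = (2π N)^(6/2) / sqrt(2π·6N) · (N/(6N))^(6N)
     = (2π N)^((6−1)/2) / sqrt(6) · 6^(−6N).
Since 6^6 > 1, the factor 6^(−6N) decays exponentially, so the ratio → 0. Substituting N = 8n gives the stated form.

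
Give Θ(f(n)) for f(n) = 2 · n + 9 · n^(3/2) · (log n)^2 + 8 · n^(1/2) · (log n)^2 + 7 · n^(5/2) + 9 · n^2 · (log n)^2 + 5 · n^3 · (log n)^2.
f(n) ∈ Θ(n^3 · (log n)^2)

Compare the terms by growth order. For large n, n^a · (log n)^b dominates n^a' · (log n)^b' iff a > a', or (a = a' and b > b'). Ranking the 6 terms shows the dominant one is 5 · n^3 · (log n)^2. Hence f(n) ∈ Θ(n^3 · (log n)^2).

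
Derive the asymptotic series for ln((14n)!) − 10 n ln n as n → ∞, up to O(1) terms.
ln((14n)!) − 10 n ln n = 4 n ln n + 14(ln 14 − 1) n + (1/2) ln(2π·14n) + O(1/n)

Stirling: ln((14n)!) = 14n ln(14n) − 14n + (1/2) ln(2π·14n) + O(1/n).
Expand 14n ln(14n) = 14n (ln n + ln 14) = 14n ln n + 14n ln 14.
Subtract 10n ln n: leading term is (14 − 10) n ln n = 4 n ln n. The next term is 14n ln 14 − 14n = 14(ln 14 − 1) n. Then the (1/2) ln(2π·14n) correction.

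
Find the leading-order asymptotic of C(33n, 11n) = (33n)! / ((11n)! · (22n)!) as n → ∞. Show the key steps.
C(33n, 11n) ~ (27/4)^(11n) · sqrt(3/(4π·11n))

Write N = 11n. Apply Stirling to each factorial:
  (3N)! ~ sqrt(2π·3N) · (3N/e)^(3N),
  N! ~ sqrt(2π N) · (N/e)^N,
  (2N)! ~ sqrt(2π·2N) · (2N/e)^(2N).
The exponential factors combine to (3N)^(3N) / (N^N · (2N)^(2N)) = 3^(3N)/2^(2N) = (3^3/2^2)^N = (27/4)^N.
The square-root prefactors combine to sqrt(2π·3N) / (sqrt(2π N)·sqrt(2π·2N)) = sqrt(3 / (2π·2·N)) = sqrt(3/(4π·11n)).
Substituting N = 11n: C(33n, 11n) ~ (27/4)^(11n) · sqrt(3/(4π·11n)).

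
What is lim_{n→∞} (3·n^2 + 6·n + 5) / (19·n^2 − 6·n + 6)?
lim = 3/19

For large n the leading n^2 terms dominate both numerator and denominator. Dividing top and bottom by n^2, every other term tends to 0, leaving 3/19.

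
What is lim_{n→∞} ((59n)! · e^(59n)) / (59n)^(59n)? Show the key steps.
lim = ∞

Stirling: (59n)! ~ sqrt(2π·59n) · (59n/e)^(59n). Hence
  (59n)! · e^(59n) / (59n)^(59n) ~ sqrt(2π·59n) = sqrt(2π·59) · sqrt(n) → ∞.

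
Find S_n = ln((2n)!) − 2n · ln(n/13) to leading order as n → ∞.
S_n ~ 2n · (ln 26 − 1) + O(ln n)

Stirling: ln((2n)!) = 2n ln(2n) − 2n + O(ln n).
  S_n = 2n ln(2n) − 2n − 2n ln(n/13) + O(ln n)
      = 2n ln(2n) − 2n ln n + 2n ln 13 − 2n + O(ln n)
      = 2n ln 2 + 2n ln 13 − 2n + O(ln n)
      = 2n (ln 26 − 1) + O(ln n).
Numerically ln(26) − 1 ≈ 2.2581.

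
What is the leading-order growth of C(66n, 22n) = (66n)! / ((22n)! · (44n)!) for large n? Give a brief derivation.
C(66n, 22n) ~ (27/4)^(22n) · sqrt(3/(4π·22n))

Write N = 22n. Apply Stirling to each factorial:
  (3N)! ~ sqrt(2π·3N) · (3N/e)^(3N),
  N! ~ sqrt(2π N) · (N/e)^N,
  (2N)! ~ sqrt(2π·2N) · (2N/e)^(2N).
The exponential factors combine to (3N)^(3N) / (N^N · (2N)^(2N)) = 3^(3N)/2^(2N) = (3^3/2^2)^N = (27/4)^N.
The square-root prefactors combine to sqrt(2π·3N) / (sqrt(2π N)·sqrt(2π·2N)) = sqrt(3 / (2π·2·N)) = sqrt(3/(4π·22n)).
Substituting N = 22n: C(66n, 22n) ~ (27/4)^(22n) · sqrt(3/(4π·22n)).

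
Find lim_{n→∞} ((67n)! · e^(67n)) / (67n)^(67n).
lim = ∞

Stirling: (67n)! ~ sqrt(2π·67n) · (67n/e)^(67n). Hence
  (67n)! · e^(67n) / (67n)^(67n) ~ sqrt(2π·67n) = sqrt(2π·67) · sqrt(n) → ∞.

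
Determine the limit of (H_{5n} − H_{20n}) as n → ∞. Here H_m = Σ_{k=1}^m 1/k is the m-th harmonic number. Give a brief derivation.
lim = ln(5/20) = −ln 4

Euler-Maclaurin gives H_m = ln m + γ + 1/(2m) + O(1/m^2). The γ and O(1/m) terms cancel in the difference:
  H_{5n} − H_{20n} = ln(5n) − ln(20n) + O(1/n) = ln(5/20) + O(1/n).
Hence the limit is ln(5/20) = −ln 4.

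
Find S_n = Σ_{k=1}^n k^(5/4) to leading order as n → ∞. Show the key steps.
S_n ~ (4/9) · n^(9/4)

Integral comparison: Σ_{k=1}^n k^(5/4) = ∫_0^n x^(5/4) dx + O(n^(5/4)). The integral is n^(1 + 5/4) / (1 + 5/4) = n^((5+4)/4) / ((5+4)/4) = (4/9) · n^(9/4).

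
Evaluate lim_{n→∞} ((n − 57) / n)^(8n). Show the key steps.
lim = e^(−456)

Rewrite as (1 − 57/n)^(8n). By the standard limit (1 + x/n)^n → e^x, we have (1 − 57/n)^n → e^(−57), and raising to the 8th power gives e^(−456).
More precisely, ln[(1 − 57/n)^(8n)] = 8n · ln(1 − 57/n) = 8n · (-57/n + O(1/n^2)) = -456 + O(1/n) → -456.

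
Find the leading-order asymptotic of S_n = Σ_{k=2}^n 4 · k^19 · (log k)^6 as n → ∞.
S_n ~ n^20 · (log n)^6 / 5

By integral comparison, S_n = ∫_1^n 4 · x^19 · (log x)^6 dx + O(n^19 · (log n)^6). For the integral, the leading term of ∫_1^n x^19 (log x)^6 dx is n^20/20 · (log n)^6 (by repeated integration by parts; each step lowers the log-exponent and produces a relatively O(1/log n) correction). Hence S_n ~ n^20 · (log n)^6 / 5.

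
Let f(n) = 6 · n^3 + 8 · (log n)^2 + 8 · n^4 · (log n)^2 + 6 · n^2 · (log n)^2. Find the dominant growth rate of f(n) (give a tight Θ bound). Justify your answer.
f(n) ∈ Θ(n^4 · (log n)^2)

Compare the terms by growth order. For large n, n^a · (log n)^b dominates n^a' · (log n)^b' iff a > a', or (a = a' and b > b'). Ranking the 4 terms shows the dominant one is 8 · n^4 · (log n)^2. Hence f(n) ∈ Θ(n^4 · (log n)^2).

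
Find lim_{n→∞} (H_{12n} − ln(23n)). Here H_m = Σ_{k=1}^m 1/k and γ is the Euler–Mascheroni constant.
lim = ln(12/23) + γ

By Euler-Maclaurin, H_m = ln m + γ + O(1/m). So
  H_{12n} − ln(23n) = ln(12n) + γ − ln(23n) + O(1/n)
                       = ln(12/23) + γ + O(1/n).
Hence the limit is ln(12/23) + γ.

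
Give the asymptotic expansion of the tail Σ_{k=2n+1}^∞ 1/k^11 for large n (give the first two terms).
Σ_{k>2n} 1/k^11 = 1/(10 · (2n)^10) − 1/(2 · (2n)^11) + O(1/(2n)^12)

Compare to the integral: ∫_{2n}^∞ x^(−11) dx = [−x^(−10)/10]_{2n}^∞ = 1/((11−1)·(2n)^10). The Euler-Maclaurin correction adds −f(2n)/2 = −1/(2·(2n)^11). Euler-Maclaurin then gives
  Σ_{k>2n} 1/k^11 = ∫_{2n}^∞ dx/x^11 − 1/(2·(2n)^11) + O(1/(2n)^12).
(Equivalently this is ζ(11) − Σ_{k≤2n} 1/k^11.)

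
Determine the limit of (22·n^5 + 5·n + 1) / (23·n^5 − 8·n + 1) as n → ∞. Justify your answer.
lim = 22/23

For large n the leading n^5 terms dominate both numerator and denominator. Dividing top and bottom by n^5, every other term tends to 0, leaving 22/23.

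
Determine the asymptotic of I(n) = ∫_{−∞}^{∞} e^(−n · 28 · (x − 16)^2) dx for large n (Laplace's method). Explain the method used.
I(n) = sqrt(π/(28n))

Here φ(x) = 28 · (x − 16)^2 has its unique minimum at x* = 16 with φ(x*) = 0 and φ''(x*) = 56. Laplace's method gives
  I(n) ~ e^(−n φ(x*)) · sqrt(2π / (n · φ''(x*))) = sqrt(2π / (56n)) = sqrt(π/(28n)).
This is exact: substituting u = (x − 16)·sqrt(28n) gives I(n) = (1/sqrt(28n)) ∫_{−∞}^{∞} e^(−u^2) du = sqrt(π/(28n)).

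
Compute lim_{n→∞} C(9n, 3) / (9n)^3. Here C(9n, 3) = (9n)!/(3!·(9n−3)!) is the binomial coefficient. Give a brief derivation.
lim = 1/3! = 1/6

With N = 9n → ∞: C(N, 3) / N^3 = [N(N−1)…(N−2)] / (3! · N^3) = (1/3!) · 1 · (1 − 1/(9n)) · (1 − 2/(9n)). Each factor → 1 as N → ∞, so the limit is 1/3! = 1/6.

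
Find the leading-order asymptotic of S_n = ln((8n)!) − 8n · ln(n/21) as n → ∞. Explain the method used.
S_n ~ 8n · (ln 168 − 1) + O(ln n)

Stirling: ln((8n)!) = 8n ln(8n) − 8n + O(ln n).
  S_n = 8n ln(8n) − 8n − 8n ln(n/21) + O(ln n)
      = 8n ln(8n) − 8n ln n + 8n ln 21 − 8n + O(ln n)
      = 8n ln 8 + 8n ln 21 − 8n + O(ln n)
      = 8n (ln 168 − 1) + O(ln n).
Numerically ln(168) − 1 ≈ 4.1240.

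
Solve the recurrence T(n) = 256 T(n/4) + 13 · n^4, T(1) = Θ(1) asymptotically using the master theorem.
T(n) = Θ(n^4 log n)

log_4 256 = 4, and f(n) = 13 · n^4 = Θ(n^(log_4 256)). This is Case 2 of the master theorem: T(n) = Θ(f(n) · log n) = Θ(n^4 log n).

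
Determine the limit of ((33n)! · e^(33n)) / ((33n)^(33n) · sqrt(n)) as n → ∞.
lim = sqrt(2π·33)

Stirling: (33n)! ~ sqrt(2π·33n) · (33n/e)^(33n). Hence
  (33n)! · e^(33n) / (33n)^(33n) ~ sqrt(2π·33n).
Dividing by sqrt(n): sqrt(2π·33n) / sqrt(n) = sqrt(2π·33) · n^((1−1)/2), so the limit is sqrt(2π·33).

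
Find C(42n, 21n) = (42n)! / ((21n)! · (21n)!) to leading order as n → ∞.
C(42n, 21n) ~ (4)^(21n) · sqrt(1/(π·21n))

Write N = 21n. Apply Stirling to each factorial:
  (2N)! ~ sqrt(2π·2N) · (2N/e)^(2N),
  N! ~ sqrt(2π N) · (N/e)^N,
  (1N)! ~ sqrt(2π·1N) · (1N/e)^(1N).
The exponential factors combine to (2N)^(2N) / (N^N · (1N)^(1N)) = 2^(2N)/1^(1N) = (2^2/1^1)^N = (4)^N.
The square-root prefactors combine to sqrt(2π·2N) / (sqrt(2π N)·sqrt(2π·1N)) = sqrt(2 / (2π·1·N)) = sqrt(1/(π·21n)).
Substituting N = 21n: C(42n, 21n) ~ (4)^(21n) · sqrt(1/(π·21n)).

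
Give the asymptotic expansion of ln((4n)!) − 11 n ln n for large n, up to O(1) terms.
ln((4n)!) − 11 n ln n = −7 n ln n + 4(ln 4 − 1) n + (1/2) ln(2π·4n) + O(1/n)

Stirling: ln((4n)!) = 4n ln(4n) − 4n + (1/2) ln(2π·4n) + O(1/n).
Expand 4n ln(4n) = 4n (ln n + ln 4) = 4n ln n + 4n ln 4.
Subtract 11n ln n: leading term is (4 − 11) n ln n = −7 n ln n. The next term is 4n ln 4 − 4n = 4(ln 4 − 1) n. Then the (1/2) ln(2π·4n) correction.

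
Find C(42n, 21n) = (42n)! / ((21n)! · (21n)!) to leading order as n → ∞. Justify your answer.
C(42n, 21n) ~ (4)^(21n) · sqrt(1/(π·21n))

Write N = 21n. Apply Stirling to each factorial:
  (2N)! ~ sqrt(2π·2N) · (2N/e)^(2N),
  N! ~ sqrt(2π N) · (N/e)^N,
  (1N)! ~ sqrt(2π·1N) · (1N/e)^(1N).
The exponential factors combine to (2N)^(2N) / (N^N · (1N)^(1N)) = 2^(2N)/1^(1N) = (2^2/1^1)^N = (4)^N.
The square-root prefactors combine to sqrt(2π·2N) / (sqrt(2π N)·sqrt(2π·1N)) = sqrt(2 / (2π·1·N)) = sqrt(1/(π·21n)).
Substituting N = 21n: C(42n, 21n) ~ (4)^(21n) · sqrt(1/(π·21n)).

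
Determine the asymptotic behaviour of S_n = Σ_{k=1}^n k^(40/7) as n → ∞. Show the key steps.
S_n ~ (7/47) · n^(47/7)

Integral comparison: Σ_{k=1}^n k^(40/7) = ∫_0^n x^(40/7) dx + O(n^(40/7)). The integral is n^(1 + 40/7) / (1 + 40/7) = n^((40+7)/7) / ((40+7)/7) = (7/47) · n^(47/7).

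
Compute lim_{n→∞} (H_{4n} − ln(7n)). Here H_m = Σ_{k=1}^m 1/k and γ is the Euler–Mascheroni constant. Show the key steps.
lim = ln(4/7) + γ

By Euler-Maclaurin, H_m = ln m + γ + O(1/m). So
  H_{4n} − ln(7n) = ln(4n) + γ − ln(7n) + O(1/n)
                       = ln(4/7) + γ + O(1/n).
Hence the limit is ln(4/7) + γ.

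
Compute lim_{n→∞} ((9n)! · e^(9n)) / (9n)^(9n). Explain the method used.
lim = ∞

Stirling: (9n)! ~ sqrt(2π·9n) · (9n/e)^(9n). Hence
  (9n)! · e^(9n) / (9n)^(9n) ~ sqrt(2π·9n) = sqrt(2π·9) · sqrt(n) → ∞.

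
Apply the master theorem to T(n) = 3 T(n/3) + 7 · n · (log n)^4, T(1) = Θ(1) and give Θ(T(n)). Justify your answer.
T(n) = Θ(n · (log n)^5)

Here log_3 3 = 1 and f(n) = 7 · n · (log n)^4 = Θ(n^(log_3 3) · (log n)^4). This is the extended Case 2 of the master theorem (f matches the critical exponent up to log factors), giving T(n) = Θ(n^(log_3 3) · (log n)^(4+1)) = Θ(n · (log n)^5).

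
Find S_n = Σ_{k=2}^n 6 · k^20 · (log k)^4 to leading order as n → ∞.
S_n ~ 2 · n^21 · (log n)^4 / 7

By integral comparison, S_n = ∫_1^n 6 · x^20 · (log x)^4 dx + O(n^20 · (log n)^4). For the integral, the leading term of ∫_1^n x^20 (log x)^4 dx is n^21/21 · (log n)^4 (by repeated integration by parts; each step lowers the log-exponent and produces a relatively O(1/log n) correction). Hence S_n ~ 2 · n^21 · (log n)^4 / 7.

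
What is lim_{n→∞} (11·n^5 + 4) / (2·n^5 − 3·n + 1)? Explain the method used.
lim = 11/2

For large n the leading n^5 terms dominate both numerator and denominator. Dividing top and bottom by n^5, every other term tends to 0, leaving 11/2.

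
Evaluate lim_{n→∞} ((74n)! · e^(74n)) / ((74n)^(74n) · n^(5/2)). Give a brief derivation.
lim = 0

Stirling: (74n)! ~ sqrt(2π·74n) · (74n/e)^(74n). Hence
  (74n)! · e^(74n) / (74n)^(74n) ~ sqrt(2π·74n).
Dividing by n^(5/2): sqrt(2π·74n) / n^(5/2) = sqrt(2π·74) · n^((1−5)/2), so the expression behaves like sqrt(2π·74) · n^((1−5)/2) → 0.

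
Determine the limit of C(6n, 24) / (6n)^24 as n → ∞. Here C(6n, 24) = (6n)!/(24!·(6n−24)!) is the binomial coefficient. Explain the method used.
lim = 1/24! = 1/620448401733239439360000

With N = 6n → ∞: C(N, 24) / N^24 = [N(N−1)…(N−23)] / (24! · N^24) = (1/24!) · 1 · (1 − 1/(6n)) · … · (1 − 23/(6n)). Each factor → 1 as N → ∞, so the limit is 1/24! = 1/620448401733239439360000.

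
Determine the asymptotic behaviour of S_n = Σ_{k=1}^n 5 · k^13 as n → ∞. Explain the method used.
S_n ~ 5 · n^14 / 14

By integral comparison (Euler-Maclaurin), Σ_{k=1}^n 5 · k^13 = 5 · ∫_0^n x^13 dx + O(n^13) = 5 · n^14/14 + O(n^13). (Equivalently, Faulhaber's formula gives the same leading term.)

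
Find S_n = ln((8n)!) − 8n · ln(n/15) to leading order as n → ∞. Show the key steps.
S_n ~ 8n · (ln 120 − 1) + O(ln n)

Stirling: ln((8n)!) = 8n ln(8n) − 8n + O(ln n).
  S_n = 8n ln(8n) − 8n − 8n ln(n/15) + O(ln n)
      = 8n ln(8n) − 8n ln n + 8n ln 15 − 8n + O(ln n)
      = 8n ln 8 + 8n ln 15 − 8n + O(ln n)
      = 8n (ln 120 − 1) + O(ln n).
Numerically ln(120) − 1 ≈ 3.7875.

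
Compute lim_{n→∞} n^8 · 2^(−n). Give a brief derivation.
lim = 0

Exponentials with base > 1 dominate every fixed polynomial: for any fixed c, n^c / 2^n → 0 as n → ∞ (e.g. by the ratio test, or by writing 2^n = e^(n ln 2) and noting e^(n ln 2) / n^c → ∞). Hence n^8 · 2^(−n) = n^8 / 2^n → 0.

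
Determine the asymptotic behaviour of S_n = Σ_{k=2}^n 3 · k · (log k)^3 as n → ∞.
S_n ~ 3 · n^2 · (log n)^3 / 2

By integral comparison, S_n = ∫_1^n 3 · x · (log x)^3 dx + O(n · (log n)^3). For the integral, the leading term of ∫_1^n x^1 (log x)^3 dx is n^2/2 · (log n)^3 (by repeated integration by parts; each step lowers the log-exponent and produces a relatively O(1/log n) correction). Hence S_n ~ 3 · n^2 · (log n)^3 / 2.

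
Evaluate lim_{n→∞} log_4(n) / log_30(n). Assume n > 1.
lim = ln(30) / ln(4) = log_4(30)

Change of base: log_4(n) = ln n / ln 4 and log_30(n) = ln n / ln 30. The ratio is (ln n / ln 4) · (ln 30 / ln n) = ln 30 / ln 4, a constant independent of n. So the limit is ln 30 / ln 4 = log_4(30).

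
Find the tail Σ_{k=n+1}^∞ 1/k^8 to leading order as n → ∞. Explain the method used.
Σ_{k>n} 1/k^8 ~ 1/(7 · n^7)

Compare to the integral: ∫_{n}^∞ x^(−8) dx = [−x^(−7)/7]_{n}^∞ = 1/((8−1)·n^7). Euler-Maclaurin then gives
  Σ_{k>n} 1/k^8 = ∫_{n}^∞ dx/x^8 − 1/(2·n^8) + O(1/n^9).
(Equivalently this is ζ(8) − Σ_{k≤n} 1/k^8.)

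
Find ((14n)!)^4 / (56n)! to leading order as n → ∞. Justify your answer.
((14n)!)^4/(56n)! ~ ((2π·14n)^(3/2) / 2) · 4^(−4·14n)  →  0

Write N = 14n. Stirling: N! ~ sqrt(2π N)(N/e)^N and (4N)! ~ sqrt(2π·4N)·(4N/e)^(4N).
  (N!)^4/(4N)! ~ (2π N)^(4/2) (N/e)^(4N) / [sqrt(2π·4N) (4N/e)^(4N)]
     = (2π N)^(4/2) / sqrt(2π·4N) · (N/(4N))^(4N)
     = (2π N)^((4−1)/2) / 2 · 4^(−4N).
Since 4^4 > 1, the factor 4^(−4N) decays exponentially, so the ratio → 0. Substituting N = 14n gives the stated form.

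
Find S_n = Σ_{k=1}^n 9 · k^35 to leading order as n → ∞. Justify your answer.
S_n ~ n^36 / 4

By integral comparison (Euler-Maclaurin), Σ_{k=1}^n 9 · k^35 = 9 · ∫_0^n x^35 dx + O(n^35) = 9 · n^36/36 = n^36 / 4 + O(n^35). (Equivalently, Faulhaber's formula gives the same leading term.)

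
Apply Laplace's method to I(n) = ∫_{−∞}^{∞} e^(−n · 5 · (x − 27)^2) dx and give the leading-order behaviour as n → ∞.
I(n) = sqrt(π/(5n))

Here φ(x) = 5 · (x − 27)^2 has its unique minimum at x* = 27 with φ(x*) = 0 and φ''(x*) = 10. Laplace's method gives
  I(n) ~ e^(−n φ(x*)) · sqrt(2π / (n · φ''(x*))) = sqrt(2π / (10n)) = sqrt(π/(5n)).
This is exact: substituting u = (x − 27)·sqrt(5n) gives I(n) = (1/sqrt(5n)) ∫_{−∞}^{∞} e^(−u^2) du = sqrt(π/(5n)).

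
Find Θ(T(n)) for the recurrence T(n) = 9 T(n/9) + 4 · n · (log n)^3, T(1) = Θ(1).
T(n) = Θ(n · (log n)^4)

Here log_9 9 = 1 and f(n) = 4 · n · (log n)^3 = Θ(n^(log_9 9) · (log n)^3). This is the extended Case 2 of the master theorem (f matches the critical exponent up to log factors), giving T(n) = Θ(n^(log_9 9) · (log n)^(3+1)) = Θ(n · (log n)^4).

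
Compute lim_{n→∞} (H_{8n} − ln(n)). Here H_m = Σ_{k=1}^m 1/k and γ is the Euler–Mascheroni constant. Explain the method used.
lim = ln 8 + γ

By Euler-Maclaurin, H_m = ln m + γ + O(1/m). So
  H_{8n} − ln(n) = ln(8n) + γ − ln(n) + O(1/n)
                       = ln(8/1) + γ + O(1/n).
Hence the limit is ln(8/1) + γ.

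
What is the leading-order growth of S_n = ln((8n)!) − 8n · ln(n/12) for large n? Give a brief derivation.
S_n ~ 8n · (ln 96 − 1) + O(ln n)

Stirling: ln((8n)!) = 8n ln(8n) − 8n + O(ln n).
  S_n = 8n ln(8n) − 8n − 8n ln(n/12) + O(ln n)
      = 8n ln(8n) − 8n ln n + 8n ln 12 − 8n + O(ln n)
      = 8n ln 8 + 8n ln 12 − 8n + O(ln n)
      = 8n (ln 96 − 1) + O(ln n).
Numerically ln(96) − 1 ≈ 3.5643.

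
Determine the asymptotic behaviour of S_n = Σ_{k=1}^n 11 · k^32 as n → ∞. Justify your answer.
S_n ~ n^33 / 3

By integral comparison (Euler-Maclaurin), Σ_{k=1}^n 11 · k^32 = 11 · ∫_0^n x^32 dx + O(n^32) = 11 · n^33/33 = n^33 / 3 + O(n^32). (Equivalently, Faulhaber's formula gives the same leading term.)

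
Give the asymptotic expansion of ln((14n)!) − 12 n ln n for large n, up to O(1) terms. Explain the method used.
ln((14n)!) − 12 n ln n = 2 n ln n + 14(ln 14 − 1) n + (1/2) ln(2π·14n) + O(1/n)

Stirling: ln((14n)!) = 14n ln(14n) − 14n + (1/2) ln(2π·14n) + O(1/n).
Expand 14n ln(14n) = 14n (ln n + ln 14) = 14n ln n + 14n ln 14.
Subtract 12n ln n: leading term is (14 − 12) n ln n = 2 n ln n. The next term is 14n ln 14 − 14n = 14(ln 14 − 1) n. Then the (1/2) ln(2π·14n) correction.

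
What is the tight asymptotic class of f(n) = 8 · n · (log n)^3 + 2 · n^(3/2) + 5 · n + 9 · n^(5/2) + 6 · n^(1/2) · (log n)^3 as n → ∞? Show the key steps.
f(n) ∈ Θ(n^(5/2))

Compare the terms by growth order. For large n, n^a · (log n)^b dominates n^a' · (log n)^b' iff a > a', or (a = a' and b > b'). Ranking the 5 terms shows the dominant one is 9 · n^(5/2). Hence f(n) ∈ Θ(n^(5/2)).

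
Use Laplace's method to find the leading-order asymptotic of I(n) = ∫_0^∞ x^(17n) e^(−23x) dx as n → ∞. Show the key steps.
I(n) ~ (sqrt(2π·17n) / 23) · (17n/(23e))^(17n)

Write the integrand as exp(17n ln x − 23x) and set f(x) = 17n ln x − 23x. Then f'(x) = 17n/x − 23 = 0 at x* = 17n/23, and f''(x*) = −17n/x*^2 = −23^2/(17n). Laplace's method (interior maximum) gives
  I(n) ~ e^(f(x*)) · sqrt(2π / |f''(x*)|)
        = exp(17n ln(17n/23) − 17n) · sqrt(2π · 17n / 23^2)
        = (17n/23)^(17n) e^(−17n) · sqrt(2π·17n) / 23
        = (sqrt(2π·17n) / 23) · (17n/(23e))^(17n).
This matches Γ(17n+1)/23^(17n+1) with Stirling applied to Γ.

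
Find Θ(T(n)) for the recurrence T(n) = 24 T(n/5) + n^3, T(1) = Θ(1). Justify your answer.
T(n) = Θ(n^3)

log_5 24 ≈ 1.975. f(n) = n^3 dominates n^(log_5 24) since 3 > 1.975, and the regularity condition a·f(n/b) = 24·(n/5)^3 = (24/125)·n^3 ≤ c·f(n) holds with c = 24/125 ≈ 0.192 < 1. So this is Case 3: T(n) = Θ(f(n)) = Θ(n^3).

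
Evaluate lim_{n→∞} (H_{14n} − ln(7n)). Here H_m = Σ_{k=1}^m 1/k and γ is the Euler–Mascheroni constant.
lim = ln 2 + γ

By Euler-Maclaurin, H_m = ln m + γ + O(1/m). So
  H_{14n} − ln(7n) = ln(14n) + γ − ln(7n) + O(1/n)
                       = ln(14/7) + γ + O(1/n).
Hence the limit is ln(14/7) + γ (= ln 2).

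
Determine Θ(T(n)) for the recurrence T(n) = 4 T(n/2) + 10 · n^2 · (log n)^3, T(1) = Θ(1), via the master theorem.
T(n) = Θ(n^2 · (log n)^4)

Here log_2 4 = 2 and f(n) = 10 · n^2 · (log n)^3 = Θ(n^(log_2 4) · (log n)^3). This is the extended Case 2 of the master theorem (f matches the critical exponent up to log factors), giving T(n) = Θ(n^(log_2 4) · (log n)^(3+1)) = Θ(n^2 · (log n)^4).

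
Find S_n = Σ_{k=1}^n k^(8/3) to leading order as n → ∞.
S_n ~ (3/11) · n^(11/3)

Integral comparison: Σ_{k=1}^n k^(8/3) = ∫_0^n x^(8/3) dx + O(n^(8/3)). The integral is n^(1 + 8/3) / (1 + 8/3) = n^((8+3)/3) / ((8+3)/3) = (3/11) · n^(11/3).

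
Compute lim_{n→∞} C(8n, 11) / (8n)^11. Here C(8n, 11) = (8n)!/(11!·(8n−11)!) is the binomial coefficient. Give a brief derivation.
lim = 1/11! = 1/39916800

With N = 8n → ∞: C(N, 11) / N^11 = [N(N−1)…(N−10)] / (11! · N^11) = (1/11!) · 1 · (1 − 1/(8n)) · … · (1 − 10/(8n)). Each factor → 1 as N → ∞, so the limit is 1/11! = 1/39916800.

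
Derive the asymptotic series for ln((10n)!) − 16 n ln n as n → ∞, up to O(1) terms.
ln((10n)!) − 16 n ln n = −6 n ln n + 10(ln 10 − 1) n + (1/2) ln(2π·10n) + O(1/n)

Stirling: ln((10n)!) = 10n ln(10n) − 10n + (1/2) ln(2π·10n) + O(1/n).
Expand 10n ln(10n) = 10n (ln n + ln 10) = 10n ln n + 10n ln 10.
Subtract 16n ln n: leading term is (10 − 16) n ln n = −6 n ln n. The next term is 10n ln 10 − 10n = 10(ln 10 − 1) n. Then the (1/2) ln(2π·10n) correction.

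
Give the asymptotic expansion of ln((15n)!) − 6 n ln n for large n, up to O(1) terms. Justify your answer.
ln((15n)!) − 6 n ln n = 9 n ln n + 15(ln 15 − 1) n + (1/2) ln(2π·15n) + O(1/n)

Stirling: ln((15n)!) = 15n ln(15n) − 15n + (1/2) ln(2π·15n) + O(1/n).
Expand 15n ln(15n) = 15n (ln n + ln 15) = 15n ln n + 15n ln 15.
Subtract 6n ln n: leading term is (15 − 6) n ln n = 9 n ln n. The next term is 15n ln 15 − 15n = 15(ln 15 − 1) n. Then the (1/2) ln(2π·15n) correction.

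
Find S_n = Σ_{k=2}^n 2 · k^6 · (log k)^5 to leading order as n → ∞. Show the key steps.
S_n ~ 2 · n^7 · (log n)^5 / 7

By integral comparison, S_n = ∫_1^n 2 · x^6 · (log x)^5 dx + O(n^6 · (log n)^5). For the integral, the leading term of ∫_1^n x^6 (log x)^5 dx is n^7/7 · (log n)^5 (by repeated integration by parts; each step lowers the log-exponent and produces a relatively O(1/log n) correction). Hence S_n ~ 2 · n^7 · (log n)^5 / 7.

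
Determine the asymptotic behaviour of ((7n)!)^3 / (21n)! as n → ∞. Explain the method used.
((7n)!)^3/(21n)! ~ ((2π·7n)^(2/2) / sqrt(3)) · 3^(−3·7n)  →  0

Write N = 7n. Stirling: N! ~ sqrt(2π N)(N/e)^N and (3N)! ~ sqrt(2π·3N)·(3N/e)^(3N).
  (N!)^3/(3N)! ~ (2π N)^(3/2) (N/e)^(3N) / [sqrt(2π·3N) (3N/e)^(3N)]
     = (2π N)^(3/2) / sqrt(2π·3N) · (N/(3N))^(3N)
     = (2π N)^((3−1)/2) / sqrt(3) · 3^(−3N).
Since 3^3 > 1, the factor 3^(−3N) decays exponentially, so the ratio → 0. Substituting N = 7n gives the stated form.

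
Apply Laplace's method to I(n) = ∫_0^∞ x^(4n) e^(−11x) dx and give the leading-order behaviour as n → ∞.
I(n) ~ (sqrt(2π·4n) / 11) · (4n/(11e))^(4n)

Write the integrand as exp(4n ln x − 11x) and set f(x) = 4n ln x − 11x. Then f'(x) = 4n/x − 11 = 0 at x* = 4n/11, and f''(x*) = −4n/x*^2 = −11^2/(4n). Laplace's method (interior maximum) gives
  I(n) ~ e^(f(x*)) · sqrt(2π / |f''(x*)|)
        = exp(4n ln(4n/11) − 4n) · sqrt(2π · 4n / 11^2)
        = (4n/11)^(4n) e^(−4n) · sqrt(2π·4n) / 11
        = (sqrt(2π·4n) / 11) · (4n/(11e))^(4n).
This matches Γ(4n+1)/11^(4n+1) with Stirling applied to Γ.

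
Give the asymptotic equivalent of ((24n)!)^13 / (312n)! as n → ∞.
((24n)!)^13/(312n)! ~ ((2π·24n)^(12/2) / sqrt(13)) · 13^(−13·24n)  →  0

Write N = 24n. Stirling: N! ~ sqrt(2π N)(N/e)^N and (13N)! ~ sqrt(2π·13N)·(13N/e)^(13N).
  (N!)^13/(13N)! ~ (2π N)^(13/2) (N/e)^(13N) / [sqrt(2π·13N) (13N/e)^(13N)]
     = (2π N)^(13/2) / sqrt(2π·13N) · (N/(13N))^(13N)
     = (2π N)^((13−1)/2) / sqrt(13) · 13^(−13N).
Since 13^13 > 1, the factor 13^(−13N) decays exponentially, so the ratio → 0. Substituting N = 24n gives the stated form.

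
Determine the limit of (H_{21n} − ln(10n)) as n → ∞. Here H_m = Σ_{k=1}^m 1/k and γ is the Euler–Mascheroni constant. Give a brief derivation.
lim = ln(21/10) + γ

By Euler-Maclaurin, H_m = ln m + γ + O(1/m). So
  H_{21n} − ln(10n) = ln(21n) + γ − ln(10n) + O(1/n)
                       = ln(21/10) + γ + O(1/n).
Hence the limit is ln(21/10) + γ.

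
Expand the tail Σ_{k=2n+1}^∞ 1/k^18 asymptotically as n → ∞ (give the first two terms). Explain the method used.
Σ_{k>2n} 1/k^18 = 1/(17 · (2n)^17) − 1/(2 · (2n)^18) + O(1/(2n)^19)

Compare to the integral: ∫_{2n}^∞ x^(−18) dx = [−x^(−17)/17]_{2n}^∞ = 1/((18−1)·(2n)^17). The Euler-Maclaurin correction adds −f(2n)/2 = −1/(2·(2n)^18). Euler-Maclaurin then gives
  Σ_{k>2n} 1/k^18 = ∫_{2n}^∞ dx/x^18 − 1/(2·(2n)^18) + O(1/(2n)^19).
(Equivalently this is ζ(18) − Σ_{k≤2n} 1/k^18.)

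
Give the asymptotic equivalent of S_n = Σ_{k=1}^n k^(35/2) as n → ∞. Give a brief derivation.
S_n ~ (2/37) · n^(37/2)

Integral comparison: Σ_{k=1}^n k^(35/2) = ∫_0^n x^(35/2) dx + O(n^(35/2)). The integral is n^(1 + 35/2) / (1 + 35/2) = n^((35+2)/2) / ((35+2)/2) = (2/37) · n^(37/2).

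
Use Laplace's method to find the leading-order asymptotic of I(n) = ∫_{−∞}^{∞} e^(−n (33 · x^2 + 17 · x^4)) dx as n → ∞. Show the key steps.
I(n) ~ sqrt(π/(33n))

φ(x) = 33 · x^2 + 17 · x^4 has its unique global minimum at x* = 0 (since φ'(x) = 66x + 68x^3 = 0 only at x = 0 for real x with both coefficients positive, and φ → ∞ as |x| → ∞). At x* = 0, φ(0) = 0 and φ''(0) = 66. Laplace's method then gives
  I(n) ~ sqrt(2π / (n · φ''(0))) · e^(−n φ(0)) = sqrt(2π / (66n)) = sqrt(π/(33n)).
The 17 · x^4 term contributes only at subleading order (an O(1/n) relative correction).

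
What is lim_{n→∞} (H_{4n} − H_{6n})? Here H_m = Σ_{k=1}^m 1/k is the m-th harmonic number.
lim = ln(4/6) = ln(2/3)

Euler-Maclaurin gives H_m = ln m + γ + 1/(2m) + O(1/m^2). The γ and O(1/m) terms cancel in the difference:
  H_{4n} − H_{6n} = ln(4n) − ln(6n) + O(1/n) = ln(4/6) + O(1/n).
Hence the limit is ln(4/6) = ln(2/3).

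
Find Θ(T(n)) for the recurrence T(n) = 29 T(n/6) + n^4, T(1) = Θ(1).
T(n) = Θ(n^4)

log_6 29 ≈ 1.879. f(n) = n^4 dominates n^(log_6 29) since 4 > 1.879, and the regularity condition a·f(n/b) = 29·(n/6)^4 = (29/1296)·n^4 ≤ c·f(n) holds with c = 29/1296 ≈ 0.0224 < 1. So this is Case 3: T(n) = Θ(f(n)) = Θ(n^4).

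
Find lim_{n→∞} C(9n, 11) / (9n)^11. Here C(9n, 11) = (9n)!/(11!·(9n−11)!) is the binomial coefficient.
lim = 1/11! = 1/39916800

With N = 9n → ∞: C(N, 11) / N^11 = [N(N−1)…(N−10)] / (11! · N^11) = (1/11!) · 1 · (1 − 1/(9n)) · … · (1 − 10/(9n)). Each factor → 1 as N → ∞, so the limit is 1/11! = 1/39916800.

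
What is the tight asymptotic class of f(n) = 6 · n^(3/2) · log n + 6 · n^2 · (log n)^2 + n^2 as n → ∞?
f(n) ∈ Θ(n^2 · (log n)^2)

Compare the terms by growth order. For large n, n^a · (log n)^b dominates n^a' · (log n)^b' iff a > a', or (a = a' and b > b'). Ranking the 3 terms shows the dominant one is 6 · n^2 · (log n)^2. Hence f(n) ∈ Θ(n^2 · (log n)^2).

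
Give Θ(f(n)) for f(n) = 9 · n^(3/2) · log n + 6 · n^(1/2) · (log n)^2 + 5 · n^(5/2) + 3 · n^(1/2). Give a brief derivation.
f(n) ∈ Θ(n^(5/2))

Compare the terms by growth order. For large n, n^a · (log n)^b dominates n^a' · (log n)^b' iff a > a', or (a = a' and b > b'). Ranking the 4 terms shows the dominant one is 5 · n^(5/2). Hence f(n) ∈ Θ(n^(5/2)).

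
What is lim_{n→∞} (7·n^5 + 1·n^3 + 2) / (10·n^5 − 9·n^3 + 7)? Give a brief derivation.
lim = 7/10

For large n the leading n^5 terms dominate both numerator and denominator. Dividing top and bottom by n^5, every other term tends to 0, leaving 7/10.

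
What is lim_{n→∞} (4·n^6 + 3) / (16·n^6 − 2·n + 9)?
lim = 4/16 = 1/4

For large n the leading n^6 terms dominate both numerator and denominator. Dividing top and bottom by n^6, every other term tends to 0, leaving 4/16 = 1/4.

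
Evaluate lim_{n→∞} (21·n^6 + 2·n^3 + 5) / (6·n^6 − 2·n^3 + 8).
lim = 21/6 = 7/2

For large n the leading n^6 terms dominate both numerator and denominator. Dividing top and bottom by n^6, every other term tends to 0, leaving 21/6 = 7/2.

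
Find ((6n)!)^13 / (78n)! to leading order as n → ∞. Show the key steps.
((6n)!)^13/(78n)! ~ ((2π·6n)^(12/2) / sqrt(13)) · 13^(−13·6n)  →  0

Write N = 6n. Stirling: N! ~ sqrt(2π N)(N/e)^N and (13N)! ~ sqrt(2π·13N)·(13N/e)^(13N).
  (N!)^13/(13N)! ~ (2π N)^(13/2) (N/e)^(13N) / [sqrt(2π·13N) (13N/e)^(13N)]
     = (2π N)^(13/2) / sqrt(2π·13N) · (N/(13N))^(13N)
     = (2π N)^((13−1)/2) / sqrt(13) · 13^(−13N).
Since 13^13 > 1, the factor 13^(−13N) decays exponentially, so the ratio → 0. Substituting N = 6n gives the stated form.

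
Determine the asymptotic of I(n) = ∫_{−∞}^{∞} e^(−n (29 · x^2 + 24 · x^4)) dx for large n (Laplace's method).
I(n) ~ sqrt(π/(29n))

φ(x) = 29 · x^2 + 24 · x^4 has its unique global minimum at x* = 0 (since φ'(x) = 58x + 96x^3 = 0 only at x = 0 for real x with both coefficients positive, and φ → ∞ as |x| → ∞). At x* = 0, φ(0) = 0 and φ''(0) = 58. Laplace's method then gives
  I(n) ~ sqrt(2π / (n · φ''(0))) · e^(−n φ(0)) = sqrt(2π / (58n)) = sqrt(π/(29n)).
The 24 · x^4 term contributes only at subleading order (an O(1/n) relative correction).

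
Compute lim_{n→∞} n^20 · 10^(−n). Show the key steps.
lim = 0

Exponentials with base > 1 dominate every fixed polynomial: for any fixed c, n^c / 10^n → 0 as n → ∞ (e.g. by the ratio test, or by writing 10^n = e^(n ln 10) and noting e^(n ln 10) / n^c → ∞). Hence n^20 · 10^(−n) = n^20 / 10^n → 0.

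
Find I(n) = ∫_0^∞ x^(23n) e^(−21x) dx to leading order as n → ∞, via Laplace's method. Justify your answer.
I(n) ~ (sqrt(2π·23n) / 21) · (23n/(21e))^(23n)

Write the integrand as exp(23n ln x − 21x) and set f(x) = 23n ln x − 21x. Then f'(x) = 23n/x − 21 = 0 at x* = 23n/21, and f''(x*) = −23n/x*^2 = −21^2/(23n). Laplace's method (interior maximum) gives
  I(n) ~ e^(f(x*)) · sqrt(2π / |f''(x*)|)
        = exp(23n ln(23n/21) − 23n) · sqrt(2π · 23n / 21^2)
        = (23n/21)^(23n) e^(−23n) · sqrt(2π·23n) / 21
        = (sqrt(2π·23n) / 21) · (23n/(21e))^(23n).
This matches Γ(23n+1)/21^(23n+1) with Stirling applied to Γ.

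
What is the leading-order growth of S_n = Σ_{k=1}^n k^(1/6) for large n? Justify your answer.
S_n ~ (6/7) · n^(7/6)

Integral comparison: Σ_{k=1}^n k^(1/6) = ∫_0^n x^(1/6) dx + O(n^(1/6)). The integral is n^(1 + 1/6) / (1 + 1/6) = n^((1+6)/6) / ((1+6)/6) = (6/7) · n^(7/6).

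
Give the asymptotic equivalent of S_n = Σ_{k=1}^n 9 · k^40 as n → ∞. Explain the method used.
S_n ~ 9 · n^41 / 41

By integral comparison (Euler-Maclaurin), Σ_{k=1}^n 9 · k^40 = 9 · ∫_0^n x^40 dx + O(n^40) = 9 · n^41/41 + O(n^40). (Equivalently, Faulhaber's formula gives the same leading term.)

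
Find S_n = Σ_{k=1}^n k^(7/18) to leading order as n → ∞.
S_n ~ (18/25) · n^(25/18)

Integral comparison: Σ_{k=1}^n k^(7/18) = ∫_0^n x^(7/18) dx + O(n^(7/18)). The integral is n^(1 + 7/18) / (1 + 7/18) = n^((7+18)/18) / ((7+18)/18) = (18/25) · n^(25/18).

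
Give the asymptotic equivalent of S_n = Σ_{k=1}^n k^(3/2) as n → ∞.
S_n ~ (2/5) · n^(5/2)

Integral comparison: Σ_{k=1}^n k^(3/2) = ∫_0^n x^(3/2) dx + O(n^(3/2)). The integral is n^(1 + 3/2) / (1 + 3/2) = n^((3+2)/2) / ((3+2)/2) = (2/5) · n^(5/2).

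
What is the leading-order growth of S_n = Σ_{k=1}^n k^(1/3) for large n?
S_n ~ (3/4) · n^(4/3)

Integral comparison: Σ_{k=1}^n k^(1/3) = ∫_0^n x^(1/3) dx + O(n^(1/3)). The integral is n^(1 + 1/3) / (1 + 1/3) = n^((1+3)/3) / ((1+3)/3) = (3/4) · n^(4/3).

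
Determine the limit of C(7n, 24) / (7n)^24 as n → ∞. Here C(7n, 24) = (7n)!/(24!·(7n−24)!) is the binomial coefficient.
lim = 1/24! = 1/620448401733239439360000

With N = 7n → ∞: C(N, 24) / N^24 = [N(N−1)…(N−23)] / (24! · N^24) = (1/24!) · 1 · (1 − 1/(7n)) · … · (1 − 23/(7n)). Each factor → 1 as N → ∞, so the limit is 1/24! = 1/620448401733239439360000.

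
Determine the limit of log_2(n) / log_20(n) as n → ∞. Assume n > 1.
lim = ln(20) / ln(2) = log_2(20)

Change of base: log_2(n) = ln n / ln 2 and log_20(n) = ln n / ln 20. The ratio is (ln n / ln 2) · (ln 20 / ln n) = ln 20 / ln 2, a constant independent of n. So the limit is ln 20 / ln 2 = log_2(20).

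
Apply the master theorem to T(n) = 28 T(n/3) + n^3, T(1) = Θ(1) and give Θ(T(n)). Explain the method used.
T(n) = Θ(n^(log_3 28))

Master theorem: compare f(n) = n^3 to n^(log_3 28) where log_3 28 ≈ 3.033. Since 3 < log_3 28, we have f(n) = O(n^(log_3 28 − ε)) for some ε > 0 — Case 1. Hence T(n) = Θ(n^(log_3 28)).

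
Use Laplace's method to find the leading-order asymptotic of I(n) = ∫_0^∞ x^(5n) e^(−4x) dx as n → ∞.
I(n) ~ (sqrt(2π·5n) / 4) · (5n/(4e))^(5n)

Write the integrand as exp(5n ln x − 4x) and set f(x) = 5n ln x − 4x. Then f'(x) = 5n/x − 4 = 0 at x* = 5n/4, and f''(x*) = −5n/x*^2 = −4^2/(5n). Laplace's method (interior maximum) gives
  I(n) ~ e^(f(x*)) · sqrt(2π / |f''(x*)|)
        = exp(5n ln(5n/4) − 5n) · sqrt(2π · 5n / 4^2)
        = (5n/4)^(5n) e^(−5n) · sqrt(2π·5n) / 4
        = (sqrt(2π·5n) / 4) · (5n/(4e))^(5n).
This matches Γ(5n+1)/4^(5n+1) with Stirling applied to Γ.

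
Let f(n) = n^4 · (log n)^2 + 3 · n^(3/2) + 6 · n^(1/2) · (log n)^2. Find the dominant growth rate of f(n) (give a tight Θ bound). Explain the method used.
f(n) ∈ Θ(n^4 · (log n)^2)

Compare the terms by growth order. For large n, n^a · (log n)^b dominates n^a' · (log n)^b' iff a > a', or (a = a' and b > b'). Ranking the 3 terms shows the dominant one is n^4 · (log n)^2. Hence f(n) ∈ Θ(n^4 · (log n)^2).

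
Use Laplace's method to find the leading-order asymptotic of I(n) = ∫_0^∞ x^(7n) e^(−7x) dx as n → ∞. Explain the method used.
I(n) ~ (sqrt(2π·7n) / 7) · (7n/(7e))^(7n)

Write the integrand as exp(7n ln x − 7x) and set f(x) = 7n ln x − 7x. Then f'(x) = 7n/x − 7 = 0 at x* = 7n/7, and f''(x*) = −7n/x*^2 = −7^2/(7n). Laplace's method (interior maximum) gives
  I(n) ~ e^(f(x*)) · sqrt(2π / |f''(x*)|)
        = exp(7n ln(7n/7) − 7n) · sqrt(2π · 7n / 7^2)
        = (7n/7)^(7n) e^(−7n) · sqrt(2π·7n) / 7
        = (sqrt(2π·7n) / 7) · (7n/(7e))^(7n).
This matches Γ(7n+1)/7^(7n+1) with Stirling applied to Γ.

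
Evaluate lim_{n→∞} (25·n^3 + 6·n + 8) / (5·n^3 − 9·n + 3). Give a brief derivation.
lim = 25/5 = 5

For large n the leading n^3 terms dominate both numerator and denominator. Dividing top and bottom by n^3, every other term tends to 0, leaving 25/5 = 5.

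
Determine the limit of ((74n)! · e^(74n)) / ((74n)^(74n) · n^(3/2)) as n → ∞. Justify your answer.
lim = 0

Stirling: (74n)! ~ sqrt(2π·74n) · (74n/e)^(74n). Hence
  (74n)! · e^(74n) / (74n)^(74n) ~ sqrt(2π·74n).
Dividing by n^(3/2): sqrt(2π·74n) / n^(3/2) = sqrt(2π·74) · n^((1−3)/2), so the expression behaves like sqrt(2π·74) · n^((1−3)/2) → 0.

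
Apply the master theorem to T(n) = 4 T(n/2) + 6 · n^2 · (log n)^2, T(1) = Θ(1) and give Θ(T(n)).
T(n) = Θ(n^2 · (log n)^3)

Here log_2 4 = 2 and f(n) = 6 · n^2 · (log n)^2 = Θ(n^(log_2 4) · (log n)^2). This is the extended Case 2 of the master theorem (f matches the critical exponent up to log factors), giving T(n) = Θ(n^(log_2 4) · (log n)^(2+1)) = Θ(n^2 · (log n)^3).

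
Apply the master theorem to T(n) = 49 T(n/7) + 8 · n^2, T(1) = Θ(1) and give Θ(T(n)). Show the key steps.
T(n) = Θ(n^2 log n)

log_7 49 = 2, and f(n) = 8 · n^2 = Θ(n^(log_7 49)). This is Case 2 of the master theorem: T(n) = Θ(f(n) · log n) = Θ(n^2 log n).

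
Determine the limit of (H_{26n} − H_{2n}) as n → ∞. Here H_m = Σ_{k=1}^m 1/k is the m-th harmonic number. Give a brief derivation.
lim = ln(26/2) = ln 13

Euler-Maclaurin gives H_m = ln m + γ + 1/(2m) + O(1/m^2). The γ and O(1/m) terms cancel in the difference:
  H_{26n} − H_{2n} = ln(26n) − ln(2n) + O(1/n) = ln(26/2) + O(1/n).
Hence the limit is ln(26/2) = ln 13.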